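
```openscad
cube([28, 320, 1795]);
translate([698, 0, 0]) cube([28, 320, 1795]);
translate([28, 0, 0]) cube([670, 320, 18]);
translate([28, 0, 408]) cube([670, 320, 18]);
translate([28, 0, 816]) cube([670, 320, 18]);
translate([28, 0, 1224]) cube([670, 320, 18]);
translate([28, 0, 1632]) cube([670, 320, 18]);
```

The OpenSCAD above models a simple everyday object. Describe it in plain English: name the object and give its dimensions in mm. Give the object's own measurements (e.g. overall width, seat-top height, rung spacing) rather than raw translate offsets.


An open bookshelf. Two side panels, each 28 mm thick, 320 mm deep and 1795 mm tall, stand 726 mm apart (outside-to-outside). Between them sit 5 shelves, each 18 mm thick and 320 mm deep, spanning the full gap between the sides. The bottom shelf rests on the floor (its underside at z = 0) and the clear gap between one shelf's top and the next shelf's underside is 390 mm.


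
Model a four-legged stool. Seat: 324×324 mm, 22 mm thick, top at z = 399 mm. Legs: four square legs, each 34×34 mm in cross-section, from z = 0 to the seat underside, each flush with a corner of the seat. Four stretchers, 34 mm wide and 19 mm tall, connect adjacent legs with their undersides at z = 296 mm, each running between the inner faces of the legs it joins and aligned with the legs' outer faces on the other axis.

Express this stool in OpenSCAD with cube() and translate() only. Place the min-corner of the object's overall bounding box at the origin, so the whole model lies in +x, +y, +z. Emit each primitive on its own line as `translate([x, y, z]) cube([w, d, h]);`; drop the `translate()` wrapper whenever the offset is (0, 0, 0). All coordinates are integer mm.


translate([0, 0, 377]) cube([324, 324, 22]);
cube([34, 34, 377]);
translate([290, 0, 0]) cube([34, 34, 377]);
translate([0, 290, 0]) cube([34, 34, 377]);
translate([290, 290, 0]) cube([34, 34, 377]);
translate([34, 0, 296]) cube([256, 34, 19]);
translate([34, 290, 296]) cube([256, 34, 19]);
translate([0, 34, 296]) cube([34, 256, 19]);
translate([290, 34, 296]) cube([34, 256, 19]);


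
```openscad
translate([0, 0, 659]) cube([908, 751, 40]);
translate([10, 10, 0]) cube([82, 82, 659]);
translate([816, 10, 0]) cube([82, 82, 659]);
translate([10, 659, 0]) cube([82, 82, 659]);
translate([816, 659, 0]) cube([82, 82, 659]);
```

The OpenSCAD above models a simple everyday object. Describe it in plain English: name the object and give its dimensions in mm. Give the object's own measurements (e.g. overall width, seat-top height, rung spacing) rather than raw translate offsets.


A rectangular dining table. The top is 908×751×40 mm with its upper surface at z = 699 mm. It stands on four 82×82 mm square legs, each inset 10 mm from the nearest pair of top edges, running from the floor to the underside of the top.


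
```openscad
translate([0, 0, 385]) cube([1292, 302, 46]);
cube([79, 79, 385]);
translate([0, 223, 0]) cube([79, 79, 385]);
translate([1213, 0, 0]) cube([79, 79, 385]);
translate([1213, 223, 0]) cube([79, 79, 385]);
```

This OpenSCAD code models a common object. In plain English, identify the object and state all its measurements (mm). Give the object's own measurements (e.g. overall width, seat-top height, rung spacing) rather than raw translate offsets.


A bench: a 1292×302 mm seat slab, 46 mm thick, top at z = 431 mm, on four 79×79 mm square legs flush with the seat corners and standing on z = 0.


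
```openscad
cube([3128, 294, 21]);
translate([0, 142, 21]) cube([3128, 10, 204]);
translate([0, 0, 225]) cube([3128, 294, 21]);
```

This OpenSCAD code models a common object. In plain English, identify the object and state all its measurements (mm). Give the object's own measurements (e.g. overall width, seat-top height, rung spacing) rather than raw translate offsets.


An I-beam lying along x, 3128 mm long. Overall section height 246 mm. Two flanges 294 mm wide (y) and 21 mm thick, one on the floor and one at the top; a web 10 mm thick runs between them, centred on the flange width.


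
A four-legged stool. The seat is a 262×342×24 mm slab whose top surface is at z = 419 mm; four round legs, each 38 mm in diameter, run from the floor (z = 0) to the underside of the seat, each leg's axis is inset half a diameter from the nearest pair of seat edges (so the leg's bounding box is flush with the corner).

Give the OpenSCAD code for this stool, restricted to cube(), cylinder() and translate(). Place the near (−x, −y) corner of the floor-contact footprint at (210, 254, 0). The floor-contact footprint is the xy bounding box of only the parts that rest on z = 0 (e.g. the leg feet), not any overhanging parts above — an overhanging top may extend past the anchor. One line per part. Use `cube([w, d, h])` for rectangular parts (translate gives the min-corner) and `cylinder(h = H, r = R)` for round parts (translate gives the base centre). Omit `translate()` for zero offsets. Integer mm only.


translate([210, 254, 395]) cube([262, 342, 24]);
translate([229, 273, 0]) cylinder(h = 395, r = 19);
translate([453, 273, 0]) cylinder(h = 395, r = 19);
translate([229, 577, 0]) cylinder(h = 395, r = 19);
translate([453, 577, 0]) cylinder(h = 395, r = 19);


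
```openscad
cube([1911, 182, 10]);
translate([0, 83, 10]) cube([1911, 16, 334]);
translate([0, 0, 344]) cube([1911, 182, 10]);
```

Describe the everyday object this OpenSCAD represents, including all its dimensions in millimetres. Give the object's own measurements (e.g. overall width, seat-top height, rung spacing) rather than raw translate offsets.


An I-beam lying along x, 1911 mm long. Overall section height 354 mm. Two flanges 182 mm wide (y) and 10 mm thick, one on the floor and one at the top; a web 16 mm thick runs between them, centred on the flange width.


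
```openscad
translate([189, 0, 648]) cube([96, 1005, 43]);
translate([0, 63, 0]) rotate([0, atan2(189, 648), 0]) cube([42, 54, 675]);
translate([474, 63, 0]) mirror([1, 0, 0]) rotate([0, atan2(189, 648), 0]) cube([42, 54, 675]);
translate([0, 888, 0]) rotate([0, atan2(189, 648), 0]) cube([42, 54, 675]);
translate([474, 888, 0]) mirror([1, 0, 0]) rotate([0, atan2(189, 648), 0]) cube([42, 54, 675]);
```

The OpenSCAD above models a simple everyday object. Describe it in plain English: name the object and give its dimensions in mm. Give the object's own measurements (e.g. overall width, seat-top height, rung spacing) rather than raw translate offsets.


A sawhorse. A 96×1005×43 mm beam (x, y, z) sits on two A-frame leg pairs. Each pair is two raked legs of 42×54 mm section (54 mm along y) splaying symmetrically in x. Each leg rises 648 mm vertically over 189 mm of horizontal reach and is 675 mm long along its own axis. Every leg's outer bottom edge rests on the floor and its outer top edge meets a bottom edge of the beam — the left legs (tilting toward +x) meet the beam's −x bottom edge, the right legs (their mirror images, tilting toward −x) meet its +x bottom edge — so the leg tops tuck under the beam, the beam's underside is 648 mm above the floor, and the feet are 474 mm apart outside-to-outside with the beam centred between them. The two leg pairs are set in 63 mm from either end of the beam.


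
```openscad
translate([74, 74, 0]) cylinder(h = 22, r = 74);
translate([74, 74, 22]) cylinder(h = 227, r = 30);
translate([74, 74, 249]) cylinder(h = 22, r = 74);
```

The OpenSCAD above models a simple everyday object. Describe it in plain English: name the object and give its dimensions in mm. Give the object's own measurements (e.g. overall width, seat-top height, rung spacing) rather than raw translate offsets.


A spool: two coaxial disc flanges of radius 74 mm and thickness 22 mm, joined by a core cylinder of radius 30 mm and height 227 mm. The lower flange rests on z = 0 and the three cylinders share a vertical axis.


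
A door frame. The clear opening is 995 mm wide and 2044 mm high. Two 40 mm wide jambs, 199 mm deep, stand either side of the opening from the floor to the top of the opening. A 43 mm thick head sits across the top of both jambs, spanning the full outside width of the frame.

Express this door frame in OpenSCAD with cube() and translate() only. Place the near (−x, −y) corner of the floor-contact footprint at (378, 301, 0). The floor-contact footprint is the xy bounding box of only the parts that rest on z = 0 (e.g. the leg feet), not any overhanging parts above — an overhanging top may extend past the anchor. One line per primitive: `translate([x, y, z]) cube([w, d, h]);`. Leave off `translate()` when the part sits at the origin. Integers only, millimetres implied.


translate([378, 301, 0]) cube([40, 199, 2044]);
translate([1413, 301, 0]) cube([40, 199, 2044]);
translate([378, 301, 2044]) cube([1075, 199, 43]);


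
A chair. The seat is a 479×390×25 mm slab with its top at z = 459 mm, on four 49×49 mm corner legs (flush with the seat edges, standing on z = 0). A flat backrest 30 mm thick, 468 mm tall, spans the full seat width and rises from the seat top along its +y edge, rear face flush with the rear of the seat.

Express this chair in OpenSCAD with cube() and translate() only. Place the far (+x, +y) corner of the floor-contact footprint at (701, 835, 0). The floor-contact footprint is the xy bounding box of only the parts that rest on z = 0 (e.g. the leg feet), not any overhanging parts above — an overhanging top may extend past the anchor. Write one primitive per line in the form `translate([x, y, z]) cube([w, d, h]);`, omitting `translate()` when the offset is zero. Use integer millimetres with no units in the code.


translate([222, 445, 434]) cube([479, 390, 25]);
translate([222, 445, 0]) cube([49, 49, 434]);
translate([652, 445, 0]) cube([49, 49, 434]);
translate([222, 786, 0]) cube([49, 49, 434]);
translate([652, 786, 0]) cube([49, 49, 434]);
translate([222, 805, 459]) cube([479, 30, 468]);


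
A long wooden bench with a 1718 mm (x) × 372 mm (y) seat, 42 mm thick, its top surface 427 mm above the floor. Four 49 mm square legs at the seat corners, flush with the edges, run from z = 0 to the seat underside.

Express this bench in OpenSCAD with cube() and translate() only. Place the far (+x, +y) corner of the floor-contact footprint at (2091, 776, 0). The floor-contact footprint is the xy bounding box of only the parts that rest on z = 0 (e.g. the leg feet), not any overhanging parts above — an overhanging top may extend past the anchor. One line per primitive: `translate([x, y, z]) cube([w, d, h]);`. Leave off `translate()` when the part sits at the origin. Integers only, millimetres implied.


translate([373, 404, 385]) cube([1718, 372, 42]);
translate([373, 404, 0]) cube([49, 49, 385]);
translate([373, 727, 0]) cube([49, 49, 385]);
translate([2042, 404, 0]) cube([49, 49, 385]);
translate([2042, 727, 0]) cube([49, 49, 385]);


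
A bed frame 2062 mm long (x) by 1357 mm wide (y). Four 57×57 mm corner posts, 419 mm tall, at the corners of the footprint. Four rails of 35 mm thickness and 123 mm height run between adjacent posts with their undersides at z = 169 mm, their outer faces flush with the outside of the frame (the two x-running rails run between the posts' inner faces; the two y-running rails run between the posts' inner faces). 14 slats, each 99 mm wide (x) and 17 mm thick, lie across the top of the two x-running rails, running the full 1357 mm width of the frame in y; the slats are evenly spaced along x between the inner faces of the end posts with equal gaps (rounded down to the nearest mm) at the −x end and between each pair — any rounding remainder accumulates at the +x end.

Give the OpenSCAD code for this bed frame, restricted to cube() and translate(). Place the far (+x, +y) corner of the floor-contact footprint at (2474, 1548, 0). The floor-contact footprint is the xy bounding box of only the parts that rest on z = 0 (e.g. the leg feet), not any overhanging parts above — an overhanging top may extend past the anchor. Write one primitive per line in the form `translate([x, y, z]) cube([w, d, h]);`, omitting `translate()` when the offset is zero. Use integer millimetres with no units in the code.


translate([412, 191, 0]) cube([57, 57, 419]);
translate([412, 1491, 0]) cube([57, 57, 419]);
translate([2417, 191, 0]) cube([57, 57, 419]);
translate([2417, 1491, 0]) cube([57, 57, 419]);
translate([469, 191, 169]) cube([1948, 35, 123]);
translate([469, 1513, 169]) cube([1948, 35, 123]);
translate([412, 248, 169]) cube([35, 1243, 123]);
translate([2439, 248, 169]) cube([35, 1243, 123]);
translate([506, 191, 292]) cube([99, 1357, 17]);
translate([642, 191, 292]) cube([99, 1357, 17]);
translate([778, 191, 292]) cube([99, 1357, 17]);
translate([914, 191, 292]) cube([99, 1357, 17]);
translate([1050, 191, 292]) cube([99, 1357, 17]);
translate([1186, 191, 292]) cube([99, 1357, 17]);
translate([1322, 191, 292]) cube([99, 1357, 17]);
translate([1458, 191, 292]) cube([99, 1357, 17]);
translate([1594, 191, 292]) cube([99, 1357, 17]);
translate([1730, 191, 292]) cube([99, 1357, 17]);
translate([1866, 191, 292]) cube([99, 1357, 17]);
translate([2002, 191, 292]) cube([99, 1357, 17]);
translate([2138, 191, 292]) cube([99, 1357, 17]);
translate([2274, 191, 292]) cube([99, 1357, 17]);


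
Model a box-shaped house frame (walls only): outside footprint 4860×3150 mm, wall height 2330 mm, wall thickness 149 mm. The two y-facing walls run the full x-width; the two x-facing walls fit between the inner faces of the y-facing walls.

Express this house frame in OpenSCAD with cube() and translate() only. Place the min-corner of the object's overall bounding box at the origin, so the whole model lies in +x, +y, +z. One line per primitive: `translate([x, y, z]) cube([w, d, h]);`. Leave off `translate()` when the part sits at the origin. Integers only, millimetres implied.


cube([4860, 149, 2330]);
translate([0, 3001, 0]) cube([4860, 149, 2330]);
translate([0, 149, 0]) cube([149, 2852, 2330]);
translate([4711, 149, 0]) cube([149, 2852, 2330]);


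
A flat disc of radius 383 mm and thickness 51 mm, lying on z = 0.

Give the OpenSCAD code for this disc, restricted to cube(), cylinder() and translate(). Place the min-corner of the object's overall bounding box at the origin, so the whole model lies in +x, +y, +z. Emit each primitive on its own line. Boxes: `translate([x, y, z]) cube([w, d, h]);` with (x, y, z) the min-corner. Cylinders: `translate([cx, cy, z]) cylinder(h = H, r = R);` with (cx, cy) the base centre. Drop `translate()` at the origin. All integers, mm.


translate([383, 383, 0]) cylinder(h = 51, r = 383);


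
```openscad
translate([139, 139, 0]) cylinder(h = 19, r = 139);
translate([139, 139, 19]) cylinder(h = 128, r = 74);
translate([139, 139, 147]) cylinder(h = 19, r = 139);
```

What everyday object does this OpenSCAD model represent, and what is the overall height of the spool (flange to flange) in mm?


A spool. The overall height is 166 mm.

Three coaxial cylinders, large–small–large — a spool. Two 19 mm flanges and a 128 mm core give 19 + 128 + 19 = 166 mm.


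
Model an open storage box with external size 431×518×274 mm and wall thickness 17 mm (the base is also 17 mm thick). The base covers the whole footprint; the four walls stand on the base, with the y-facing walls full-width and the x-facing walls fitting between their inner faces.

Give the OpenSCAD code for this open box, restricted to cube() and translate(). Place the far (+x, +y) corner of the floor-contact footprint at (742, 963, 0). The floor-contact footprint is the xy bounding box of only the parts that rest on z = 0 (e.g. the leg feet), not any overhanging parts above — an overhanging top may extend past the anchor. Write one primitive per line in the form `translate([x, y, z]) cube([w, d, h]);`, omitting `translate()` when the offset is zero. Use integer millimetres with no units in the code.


translate([311, 445, 0]) cube([431, 518, 17]);
translate([311, 445, 17]) cube([431, 17, 257]);
translate([311, 946, 17]) cube([431, 17, 257]);
translate([311, 462, 17]) cube([17, 484, 257]);
translate([725, 462, 17]) cube([17, 484, 257]);


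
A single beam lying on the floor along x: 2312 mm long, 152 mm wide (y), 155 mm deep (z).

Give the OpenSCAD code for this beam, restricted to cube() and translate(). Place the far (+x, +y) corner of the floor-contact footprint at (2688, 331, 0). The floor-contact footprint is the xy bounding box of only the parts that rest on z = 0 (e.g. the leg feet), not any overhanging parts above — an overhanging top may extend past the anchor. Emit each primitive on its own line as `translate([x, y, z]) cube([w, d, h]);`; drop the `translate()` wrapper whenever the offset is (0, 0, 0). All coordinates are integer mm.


translate([376, 179, 0]) cube([2312, 152, 155]);


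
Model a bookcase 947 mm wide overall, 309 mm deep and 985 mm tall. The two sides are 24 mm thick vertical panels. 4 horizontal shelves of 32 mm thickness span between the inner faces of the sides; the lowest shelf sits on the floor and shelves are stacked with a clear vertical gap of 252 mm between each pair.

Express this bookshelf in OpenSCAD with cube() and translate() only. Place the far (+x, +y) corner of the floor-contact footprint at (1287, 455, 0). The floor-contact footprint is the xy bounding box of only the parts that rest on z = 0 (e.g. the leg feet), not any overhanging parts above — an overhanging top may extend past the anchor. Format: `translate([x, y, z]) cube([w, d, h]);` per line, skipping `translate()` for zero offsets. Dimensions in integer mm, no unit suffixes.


translate([340, 146, 0]) cube([24, 309, 985]);
translate([1263, 146, 0]) cube([24, 309, 985]);
translate([364, 146, 0]) cube([899, 309, 32]);
translate([364, 146, 284]) cube([899, 309, 32]);
translate([364, 146, 568]) cube([899, 309, 32]);
translate([364, 146, 852]) cube([899, 309, 32]);


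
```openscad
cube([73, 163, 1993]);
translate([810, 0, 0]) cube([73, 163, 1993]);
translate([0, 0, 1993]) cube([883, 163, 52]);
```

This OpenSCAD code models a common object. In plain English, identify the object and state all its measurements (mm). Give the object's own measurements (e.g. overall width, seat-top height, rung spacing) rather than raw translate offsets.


A door frame. The clear opening is 737 mm wide and 1993 mm high. Two 73 mm wide jambs, 163 mm deep, stand either side of the opening from the floor to the top of the opening. A 52 mm thick head sits across the top of both jambs, spanning the full outside width of the frame.


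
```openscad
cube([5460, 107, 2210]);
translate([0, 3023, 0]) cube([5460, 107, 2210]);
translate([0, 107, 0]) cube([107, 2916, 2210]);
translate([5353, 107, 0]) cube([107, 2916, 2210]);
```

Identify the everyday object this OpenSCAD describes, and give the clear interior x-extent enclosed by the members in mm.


A house (or room) frame. The interior width is 5246 mm.

Four 2210 mm walls enclosing a rectangle with no floor or roof — a room or house frame. Outside width is 5460 mm and wall thickness is 107 mm, so the interior width is 5460 − 2 × 107 = 5246 mm.


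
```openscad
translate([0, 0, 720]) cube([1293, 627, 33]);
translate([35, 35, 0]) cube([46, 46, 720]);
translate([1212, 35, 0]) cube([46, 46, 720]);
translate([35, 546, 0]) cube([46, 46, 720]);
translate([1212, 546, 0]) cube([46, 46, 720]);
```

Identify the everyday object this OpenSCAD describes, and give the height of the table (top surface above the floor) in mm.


A table. The table height is 753 mm.

A 1293×627×33 slab sits at z = 720 on four 46 mm square posts — a table. The top surface is at 720 + 33 = 753 mm.


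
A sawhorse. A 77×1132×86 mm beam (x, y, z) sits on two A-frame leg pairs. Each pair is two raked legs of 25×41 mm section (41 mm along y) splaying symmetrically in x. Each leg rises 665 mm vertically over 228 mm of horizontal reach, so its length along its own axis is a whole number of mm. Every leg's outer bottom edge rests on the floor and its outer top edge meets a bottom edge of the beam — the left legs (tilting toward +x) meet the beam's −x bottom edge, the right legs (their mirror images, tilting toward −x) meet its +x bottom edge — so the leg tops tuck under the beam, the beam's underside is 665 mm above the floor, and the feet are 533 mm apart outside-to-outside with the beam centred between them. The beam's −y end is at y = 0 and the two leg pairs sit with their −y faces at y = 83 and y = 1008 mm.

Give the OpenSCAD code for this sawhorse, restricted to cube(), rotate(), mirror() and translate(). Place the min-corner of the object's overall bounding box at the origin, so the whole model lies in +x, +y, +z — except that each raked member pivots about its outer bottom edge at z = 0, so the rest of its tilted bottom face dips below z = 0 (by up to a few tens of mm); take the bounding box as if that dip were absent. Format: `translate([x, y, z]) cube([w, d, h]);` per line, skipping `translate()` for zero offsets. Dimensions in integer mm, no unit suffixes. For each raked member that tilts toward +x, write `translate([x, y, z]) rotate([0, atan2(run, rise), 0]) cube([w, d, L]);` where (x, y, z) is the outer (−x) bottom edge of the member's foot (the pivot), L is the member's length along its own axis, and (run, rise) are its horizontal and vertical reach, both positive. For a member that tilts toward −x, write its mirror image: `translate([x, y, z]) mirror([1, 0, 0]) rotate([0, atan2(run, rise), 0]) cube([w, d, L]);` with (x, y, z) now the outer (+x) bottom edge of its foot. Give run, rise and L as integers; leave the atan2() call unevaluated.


translate([228, 0, 665]) cube([77, 1132, 86]);
translate([0, 83, 0]) rotate([0, atan2(228, 665), 0]) cube([25, 41, 703]);
translate([533, 83, 0]) mirror([1, 0, 0]) rotate([0, atan2(228, 665), 0]) cube([25, 41, 703]);
translate([0, 1008, 0]) rotate([0, atan2(228, 665), 0]) cube([25, 41, 703]);
translate([533, 1008, 0]) mirror([1, 0, 0]) rotate([0, atan2(228, 665), 0]) cube([25, 41, 703]);


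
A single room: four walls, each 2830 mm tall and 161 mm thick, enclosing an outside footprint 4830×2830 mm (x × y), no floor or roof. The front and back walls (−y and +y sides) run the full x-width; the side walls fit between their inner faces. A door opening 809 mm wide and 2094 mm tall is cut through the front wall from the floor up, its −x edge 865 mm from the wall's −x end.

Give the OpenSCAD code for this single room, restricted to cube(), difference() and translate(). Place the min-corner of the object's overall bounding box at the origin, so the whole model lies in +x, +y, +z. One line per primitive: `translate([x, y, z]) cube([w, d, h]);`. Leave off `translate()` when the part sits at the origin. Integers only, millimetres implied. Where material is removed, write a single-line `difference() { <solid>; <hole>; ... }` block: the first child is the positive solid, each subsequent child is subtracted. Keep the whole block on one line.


difference() { cube([4830, 161, 2830]); translate([865, 0, 0]) cube([809, 161, 2094]); }
translate([0, 2669, 0]) cube([4830, 161, 2830]);
translate([0, 161, 0]) cube([161, 2508, 2830]);
translate([4669, 161, 0]) cube([161, 2508, 2830]);


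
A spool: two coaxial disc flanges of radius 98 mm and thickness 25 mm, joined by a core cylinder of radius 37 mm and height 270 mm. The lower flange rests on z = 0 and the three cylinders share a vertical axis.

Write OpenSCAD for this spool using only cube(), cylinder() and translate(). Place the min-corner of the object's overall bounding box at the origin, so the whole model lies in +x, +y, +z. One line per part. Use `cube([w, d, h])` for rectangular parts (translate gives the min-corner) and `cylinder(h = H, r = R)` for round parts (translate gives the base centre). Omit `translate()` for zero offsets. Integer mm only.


translate([98, 98, 0]) cylinder(h = 25, r = 98);
translate([98, 98, 25]) cylinder(h = 270, r = 37);
translate([98, 98, 295]) cylinder(h = 25, r = 98);


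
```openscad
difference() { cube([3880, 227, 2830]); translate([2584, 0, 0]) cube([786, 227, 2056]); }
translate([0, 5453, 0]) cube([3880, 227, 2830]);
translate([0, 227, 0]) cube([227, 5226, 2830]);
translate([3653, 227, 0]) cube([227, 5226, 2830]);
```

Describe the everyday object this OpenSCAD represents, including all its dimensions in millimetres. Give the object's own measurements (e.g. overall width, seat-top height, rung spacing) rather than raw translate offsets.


A single room: four walls, each 2830 mm tall and 227 mm thick, enclosing an outside footprint 3880×5680 mm (x × y), no floor or roof. The front and back walls (−y and +y sides) run the full x-width; the side walls fit between their inner faces. A door opening 786 mm wide and 2056 mm tall is cut through the front wall from the floor up, its −x edge 2584 mm from the wall's −x end.


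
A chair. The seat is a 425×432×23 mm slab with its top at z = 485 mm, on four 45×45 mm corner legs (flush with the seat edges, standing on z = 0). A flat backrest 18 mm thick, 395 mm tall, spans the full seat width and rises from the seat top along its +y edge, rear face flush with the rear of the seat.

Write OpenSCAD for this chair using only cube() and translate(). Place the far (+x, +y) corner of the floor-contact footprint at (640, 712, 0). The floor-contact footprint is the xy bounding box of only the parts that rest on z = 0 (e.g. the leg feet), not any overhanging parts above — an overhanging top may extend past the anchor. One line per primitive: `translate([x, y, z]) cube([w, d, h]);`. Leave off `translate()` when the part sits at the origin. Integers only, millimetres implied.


translate([215, 280, 462]) cube([425, 432, 23]);
translate([215, 280, 0]) cube([45, 45, 462]);
translate([595, 280, 0]) cube([45, 45, 462]);
translate([215, 667, 0]) cube([45, 45, 462]);
translate([595, 667, 0]) cube([45, 45, 462]);
translate([215, 694, 485]) cube([425, 18, 395]);


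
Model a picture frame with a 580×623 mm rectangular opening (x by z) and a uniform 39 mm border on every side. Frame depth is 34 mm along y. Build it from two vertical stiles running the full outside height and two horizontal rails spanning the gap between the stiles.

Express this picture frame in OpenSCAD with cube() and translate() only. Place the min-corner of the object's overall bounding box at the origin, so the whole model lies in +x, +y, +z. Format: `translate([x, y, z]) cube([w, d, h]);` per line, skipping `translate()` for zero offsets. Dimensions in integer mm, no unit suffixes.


cube([39, 34, 701]);
translate([619, 0, 0]) cube([39, 34, 701]);
translate([39, 0, 0]) cube([580, 34, 39]);
translate([39, 0, 662]) cube([580, 34, 39]);


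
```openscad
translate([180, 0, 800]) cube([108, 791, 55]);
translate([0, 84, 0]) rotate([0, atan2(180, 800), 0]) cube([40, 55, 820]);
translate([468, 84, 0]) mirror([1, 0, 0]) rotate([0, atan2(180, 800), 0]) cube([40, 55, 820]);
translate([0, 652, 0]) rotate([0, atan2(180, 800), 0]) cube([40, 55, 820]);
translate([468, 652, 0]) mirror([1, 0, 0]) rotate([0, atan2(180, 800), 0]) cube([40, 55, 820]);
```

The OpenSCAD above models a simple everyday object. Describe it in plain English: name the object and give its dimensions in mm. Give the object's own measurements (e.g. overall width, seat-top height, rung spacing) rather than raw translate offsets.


A sawhorse. A 108×791×55 mm beam (x, y, z) sits on two A-frame leg pairs. Each pair is two raked legs of 40×55 mm section (55 mm along y) splaying symmetrically in x. Each leg rises 800 mm vertically over 180 mm of horizontal reach and is 820 mm long along its own axis. Every leg's outer bottom edge rests on the floor and its outer top edge meets a bottom edge of the beam — the left legs (tilting toward +x) meet the beam's −x bottom edge, the right legs (their mirror images, tilting toward −x) meet its +x bottom edge — so the leg tops tuck under the beam, the beam's underside is 800 mm above the floor, and the feet are 468 mm apart outside-to-outside with the beam centred between them. The two leg pairs are set in 84 mm from either end of the beam.


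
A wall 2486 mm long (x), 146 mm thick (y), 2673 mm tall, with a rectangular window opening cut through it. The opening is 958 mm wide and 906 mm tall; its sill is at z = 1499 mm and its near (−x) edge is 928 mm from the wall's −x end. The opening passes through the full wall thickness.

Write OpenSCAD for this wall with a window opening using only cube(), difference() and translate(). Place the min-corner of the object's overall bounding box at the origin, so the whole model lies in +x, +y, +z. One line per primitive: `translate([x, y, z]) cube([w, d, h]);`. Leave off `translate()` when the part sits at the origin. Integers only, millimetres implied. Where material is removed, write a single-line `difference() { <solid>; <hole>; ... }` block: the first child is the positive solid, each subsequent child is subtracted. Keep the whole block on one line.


difference() { cube([2486, 146, 2673]); translate([928, 0, 1499]) cube([958, 146, 906]); }


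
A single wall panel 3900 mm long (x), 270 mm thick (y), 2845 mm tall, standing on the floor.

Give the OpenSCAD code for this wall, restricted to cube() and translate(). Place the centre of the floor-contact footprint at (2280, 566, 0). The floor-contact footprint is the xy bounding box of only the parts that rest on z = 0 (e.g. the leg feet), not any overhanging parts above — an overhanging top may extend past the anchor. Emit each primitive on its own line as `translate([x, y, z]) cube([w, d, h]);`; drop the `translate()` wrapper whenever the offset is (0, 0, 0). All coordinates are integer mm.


translate([330, 431, 0]) cube([3900, 270, 2845]);


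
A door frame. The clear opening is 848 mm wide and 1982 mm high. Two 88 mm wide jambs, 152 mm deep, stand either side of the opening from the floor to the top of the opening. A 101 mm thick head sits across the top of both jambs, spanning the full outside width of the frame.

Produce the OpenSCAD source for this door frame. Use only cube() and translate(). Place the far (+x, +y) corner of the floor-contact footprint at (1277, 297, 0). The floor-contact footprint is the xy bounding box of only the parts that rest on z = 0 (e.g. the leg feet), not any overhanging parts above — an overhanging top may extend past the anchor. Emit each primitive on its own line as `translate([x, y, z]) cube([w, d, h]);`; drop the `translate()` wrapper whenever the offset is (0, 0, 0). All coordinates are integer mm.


translate([253, 145, 0]) cube([88, 152, 1982]);
translate([1189, 145, 0]) cube([88, 152, 1982]);
translate([253, 145, 1982]) cube([1024, 152, 101]);


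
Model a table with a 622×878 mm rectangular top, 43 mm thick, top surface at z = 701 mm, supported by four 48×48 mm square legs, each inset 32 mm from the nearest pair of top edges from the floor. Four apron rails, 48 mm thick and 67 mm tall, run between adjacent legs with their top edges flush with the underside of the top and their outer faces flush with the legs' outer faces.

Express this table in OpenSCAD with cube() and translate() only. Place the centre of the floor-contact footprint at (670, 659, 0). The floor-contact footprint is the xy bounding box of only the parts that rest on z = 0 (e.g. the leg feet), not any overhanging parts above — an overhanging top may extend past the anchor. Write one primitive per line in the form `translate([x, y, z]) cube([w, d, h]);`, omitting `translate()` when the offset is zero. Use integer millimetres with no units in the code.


translate([359, 220, 658]) cube([622, 878, 43]);
translate([391, 252, 0]) cube([48, 48, 658]);
translate([901, 252, 0]) cube([48, 48, 658]);
translate([391, 1018, 0]) cube([48, 48, 658]);
translate([901, 1018, 0]) cube([48, 48, 658]);
translate([439, 252, 591]) cube([462, 48, 67]);
translate([439, 1018, 591]) cube([462, 48, 67]);
translate([391, 300, 591]) cube([48, 718, 67]);
translate([901, 300, 591]) cube([48, 718, 67]);


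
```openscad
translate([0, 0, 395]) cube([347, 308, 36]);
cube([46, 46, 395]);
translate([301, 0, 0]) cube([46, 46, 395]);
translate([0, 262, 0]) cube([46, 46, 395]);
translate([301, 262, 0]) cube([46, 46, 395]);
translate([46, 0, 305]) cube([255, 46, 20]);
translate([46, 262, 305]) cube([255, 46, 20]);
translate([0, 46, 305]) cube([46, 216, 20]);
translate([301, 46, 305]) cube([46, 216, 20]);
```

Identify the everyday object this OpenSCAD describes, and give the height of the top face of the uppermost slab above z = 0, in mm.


A stool. The seat height is 431 mm.

A 347×308×36 slab at z = 395 on four corner posts — a stool. The seat top is 395 + 36 = 431 mm.


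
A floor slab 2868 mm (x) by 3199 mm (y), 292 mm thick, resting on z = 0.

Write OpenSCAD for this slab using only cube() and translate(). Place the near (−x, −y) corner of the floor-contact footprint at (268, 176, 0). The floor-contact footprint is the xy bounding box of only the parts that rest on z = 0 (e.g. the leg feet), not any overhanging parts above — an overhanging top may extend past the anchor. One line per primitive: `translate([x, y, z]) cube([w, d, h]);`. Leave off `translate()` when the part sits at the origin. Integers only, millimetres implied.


translate([268, 176, 0]) cube([2868, 3199, 292]);


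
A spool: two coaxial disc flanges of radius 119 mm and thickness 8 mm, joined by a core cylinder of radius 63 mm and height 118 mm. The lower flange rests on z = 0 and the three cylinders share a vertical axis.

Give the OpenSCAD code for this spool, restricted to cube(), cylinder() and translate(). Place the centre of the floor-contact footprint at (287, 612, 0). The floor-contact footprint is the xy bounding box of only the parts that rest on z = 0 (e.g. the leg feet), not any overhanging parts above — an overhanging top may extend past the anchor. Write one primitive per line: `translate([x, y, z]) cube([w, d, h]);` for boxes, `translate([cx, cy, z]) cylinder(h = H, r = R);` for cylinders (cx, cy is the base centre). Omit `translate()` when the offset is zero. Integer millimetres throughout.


translate([287, 612, 0]) cylinder(h = 8, r = 119);
translate([287, 612, 8]) cylinder(h = 118, r = 63);
translate([287, 612, 126]) cylinder(h = 8, r = 119);


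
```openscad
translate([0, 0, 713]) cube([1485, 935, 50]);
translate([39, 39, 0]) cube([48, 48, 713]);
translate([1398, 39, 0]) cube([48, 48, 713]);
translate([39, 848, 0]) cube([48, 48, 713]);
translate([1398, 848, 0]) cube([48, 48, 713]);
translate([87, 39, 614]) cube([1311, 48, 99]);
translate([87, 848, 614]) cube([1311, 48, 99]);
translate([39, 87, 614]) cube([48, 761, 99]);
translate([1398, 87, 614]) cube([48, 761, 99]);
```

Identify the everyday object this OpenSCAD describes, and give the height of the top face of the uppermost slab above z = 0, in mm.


A table. The table height is 763 mm.

A 1485×935×50 slab sits at z = 713 on four 48 mm square posts — a table. The top surface is at 713 + 50 = 763 mm.


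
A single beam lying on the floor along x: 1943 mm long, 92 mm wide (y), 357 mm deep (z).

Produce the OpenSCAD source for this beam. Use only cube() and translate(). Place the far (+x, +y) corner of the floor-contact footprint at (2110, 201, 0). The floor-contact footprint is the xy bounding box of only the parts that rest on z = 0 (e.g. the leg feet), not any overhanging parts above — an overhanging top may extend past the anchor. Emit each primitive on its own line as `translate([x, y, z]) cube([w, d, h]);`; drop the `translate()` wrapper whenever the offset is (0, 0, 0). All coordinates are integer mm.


translate([167, 109, 0]) cube([1943, 92, 357]);


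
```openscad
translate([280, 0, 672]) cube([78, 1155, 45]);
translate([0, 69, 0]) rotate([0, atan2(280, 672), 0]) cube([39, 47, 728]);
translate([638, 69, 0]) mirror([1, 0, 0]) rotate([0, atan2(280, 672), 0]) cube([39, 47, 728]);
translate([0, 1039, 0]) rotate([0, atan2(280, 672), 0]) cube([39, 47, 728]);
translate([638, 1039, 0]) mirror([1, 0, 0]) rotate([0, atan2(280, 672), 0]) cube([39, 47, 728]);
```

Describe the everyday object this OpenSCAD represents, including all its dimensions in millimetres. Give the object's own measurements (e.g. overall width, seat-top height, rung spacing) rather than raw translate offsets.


A sawhorse. A 78×1155×45 mm beam (x, y, z) sits on two A-frame leg pairs. Each pair is two raked legs of 39×47 mm section (47 mm along y) splaying symmetrically in x. Each leg rises 672 mm vertically over 280 mm of horizontal reach and is 728 mm long along its own axis. Every leg's outer bottom edge rests on the floor and its outer top edge meets a bottom edge of the beam — the left legs (tilting toward +x) meet the beam's −x bottom edge, the right legs (their mirror images, tilting toward −x) meet its +x bottom edge — so the leg tops tuck under the beam, the beam's underside is 672 mm above the floor, and the feet are 638 mm apart outside-to-outside with the beam centred between them. The two leg pairs are set in 69 mm from either end of the beam.


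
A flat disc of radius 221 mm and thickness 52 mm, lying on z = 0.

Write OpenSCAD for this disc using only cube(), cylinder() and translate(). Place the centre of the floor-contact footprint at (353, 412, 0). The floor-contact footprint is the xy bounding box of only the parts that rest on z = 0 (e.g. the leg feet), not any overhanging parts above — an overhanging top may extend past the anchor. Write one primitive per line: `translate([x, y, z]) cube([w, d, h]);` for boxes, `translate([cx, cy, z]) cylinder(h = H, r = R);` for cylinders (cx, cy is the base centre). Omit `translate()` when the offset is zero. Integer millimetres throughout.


translate([353, 412, 0]) cylinder(h = 52, r = 221);


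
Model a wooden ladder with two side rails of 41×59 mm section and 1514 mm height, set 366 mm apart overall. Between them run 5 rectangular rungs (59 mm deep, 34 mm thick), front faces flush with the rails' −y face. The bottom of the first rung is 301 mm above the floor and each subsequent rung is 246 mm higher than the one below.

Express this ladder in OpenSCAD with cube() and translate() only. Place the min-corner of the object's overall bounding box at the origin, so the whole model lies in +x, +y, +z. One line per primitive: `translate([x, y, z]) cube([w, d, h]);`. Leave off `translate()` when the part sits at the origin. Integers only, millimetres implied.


// rung span = 366 - 2*41 = 284
// rung[k] z = 301 + k*246
cube([41, 59, 1514]);
translate([325, 0, 0]) cube([41, 59, 1514]);
translate([41, 0, 301]) cube([284, 59, 34]);
translate([41, 0, 547]) cube([284, 59, 34]);
translate([41, 0, 793]) cube([284, 59, 34]);
translate([41, 0, 1039]) cube([284, 59, 34]);
translate([41, 0, 1285]) cube([284, 59, 34]);


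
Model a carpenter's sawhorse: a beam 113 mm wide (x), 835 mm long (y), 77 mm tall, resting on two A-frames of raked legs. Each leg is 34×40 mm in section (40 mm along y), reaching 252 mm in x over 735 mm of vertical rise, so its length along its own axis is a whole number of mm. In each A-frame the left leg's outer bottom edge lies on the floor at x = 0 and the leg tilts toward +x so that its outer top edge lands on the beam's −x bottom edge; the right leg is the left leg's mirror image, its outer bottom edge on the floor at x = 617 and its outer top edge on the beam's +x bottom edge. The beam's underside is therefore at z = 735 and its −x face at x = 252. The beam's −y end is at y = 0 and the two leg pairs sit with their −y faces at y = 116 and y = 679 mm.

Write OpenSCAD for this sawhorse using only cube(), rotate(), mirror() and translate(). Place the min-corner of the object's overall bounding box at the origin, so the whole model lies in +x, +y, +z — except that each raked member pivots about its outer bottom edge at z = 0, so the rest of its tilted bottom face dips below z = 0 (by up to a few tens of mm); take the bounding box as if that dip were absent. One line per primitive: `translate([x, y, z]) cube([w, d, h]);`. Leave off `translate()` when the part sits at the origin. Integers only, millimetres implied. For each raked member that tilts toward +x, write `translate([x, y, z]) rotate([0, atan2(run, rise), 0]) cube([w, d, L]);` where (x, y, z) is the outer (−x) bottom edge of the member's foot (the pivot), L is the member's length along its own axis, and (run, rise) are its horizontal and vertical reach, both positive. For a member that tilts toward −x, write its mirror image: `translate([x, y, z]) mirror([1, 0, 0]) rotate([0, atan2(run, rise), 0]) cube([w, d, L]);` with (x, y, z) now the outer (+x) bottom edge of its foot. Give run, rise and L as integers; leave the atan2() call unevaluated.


translate([252, 0, 735]) cube([113, 835, 77]);
translate([0, 116, 0]) rotate([0, atan2(252, 735), 0]) cube([34, 40, 777]);
translate([617, 116, 0]) mirror([1, 0, 0]) rotate([0, atan2(252, 735), 0]) cube([34, 40, 777]);
translate([0, 679, 0]) rotate([0, atan2(252, 735), 0]) cube([34, 40, 777]);
translate([617, 679, 0]) mirror([1, 0, 0]) rotate([0, atan2(252, 735), 0]) cube([34, 40, 777]);
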